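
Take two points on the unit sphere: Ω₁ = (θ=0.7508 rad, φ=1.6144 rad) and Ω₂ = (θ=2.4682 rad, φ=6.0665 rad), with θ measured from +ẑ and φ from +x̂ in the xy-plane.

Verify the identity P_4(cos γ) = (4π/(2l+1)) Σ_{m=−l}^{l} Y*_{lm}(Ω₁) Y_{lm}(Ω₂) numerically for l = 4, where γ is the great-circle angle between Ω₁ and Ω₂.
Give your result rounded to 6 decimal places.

-0.423137

Expand P_4 via completeness: Σ_{m} conj(Y_{4,m}) at Ω₁ times Y_{4,m} at Ω₂ —
  m=-4: 0.09441 + 0.01664j × 0.04333 + 0.05102j = 0.00324 + 0.00554j  (running Σ = 0.00324 + 0.00554j)
  m=-3: 0.03790 - 0.28810j × -0.18892 - 0.14364j = -0.04854 + 0.04898j  (running Σ = -0.04530 + 0.05452j)
  m=-2: -0.42530 - 0.03718j × 0.38700 + 0.17907j = -0.15793 - 0.09055j  (running Σ = -0.20323 - 0.03602j)
  m=-1: -0.00763 + 0.17493j × -0.28774 - 0.06334j = 0.01328 - 0.04985j  (running Σ = -0.18996 - 0.08588j)
  m=0: -0.32109 + 0.00000j × -0.23938 + 0.00000j = 0.07686 + 0.00000j  (running Σ = -0.11309 - 0.08588j)
  m=1: 0.00763 + 0.17493j × 0.28774 - 0.06334j = 0.01328 + 0.04985j  (running Σ = -0.09982 - 0.03602j)
  m=2: -0.42530 + 0.03718j × 0.38700 - 0.17907j = -0.15793 + 0.09055j  (running Σ = -0.25775 + 0.05452j)
  m=3: -0.03790 - 0.28810j × 0.18892 - 0.14364j = -0.04854 - 0.04898j  (running Σ = -0.30629 + 0.00554j)
  m=4: 0.09441 - 0.01664j × 0.04333 - 0.05102j = 0.00324 - 0.00554j  (running Σ = -0.30305 - 0.00000j)
Accumulated sum -0.30305 - 0.00000j; after 4π/(2l+1) scaling, -0.42314 - 0.00000j ⇒ P_4 = -0.423137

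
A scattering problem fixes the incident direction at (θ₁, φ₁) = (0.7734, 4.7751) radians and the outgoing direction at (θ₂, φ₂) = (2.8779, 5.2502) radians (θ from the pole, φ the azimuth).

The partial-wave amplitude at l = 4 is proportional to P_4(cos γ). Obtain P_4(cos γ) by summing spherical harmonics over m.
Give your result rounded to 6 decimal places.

-0.331644

Addition theorem: P_4(cos γ) = (4π/9) Σ_m Y*_{lm}(Ω₁) Y_{lm}(Ω₂), m = −4…4:
  m=-4: +0.102090+0.026160i × -0.001120-0.001708i = -0.000070-0.000204i  (running Σ = -0.000070-0.000204i)
  m=-3: -0.057103+0.299934i × +0.021379-0.000912i = -0.000947+0.006464i  (running Σ = -0.001017+0.006261i)
  m=-2: -0.418517-0.052768i × -0.059660+0.110471i = +0.030798-0.043086i  (running Σ = +0.029781-0.036825i)
  m=-1: +0.008655-0.137825i × -0.214929-0.360343i = -0.051524+0.026504i  (running Σ = -0.021743-0.010321i)
  m=0: -0.336925-0.000000i × +0.575903+0.000000i = -0.194036-0.000000i  (running Σ = -0.215779-0.010321i)
  m=1: -0.008655-0.137825i × +0.214929-0.360343i = -0.051524-0.026504i  (running Σ = -0.267304-0.036825i)
  m=2: -0.418517+0.052768i × -0.059660-0.110471i = +0.030798+0.043086i  (running Σ = -0.236505+0.006261i)
  m=3: +0.057103+0.299934i × -0.021379-0.000912i = -0.000947-0.006464i  (running Σ = -0.237453-0.000204i)
  m=4: +0.102090-0.026160i × -0.001120+0.001708i = -0.000070+0.000204i  (running Σ = -0.237522-0.000000i)
Total Σ_m = -0.237522-0.000000i. Multiply by 1.396263: -0.331644-0.000000i. P_4(cos γ) = -0.331644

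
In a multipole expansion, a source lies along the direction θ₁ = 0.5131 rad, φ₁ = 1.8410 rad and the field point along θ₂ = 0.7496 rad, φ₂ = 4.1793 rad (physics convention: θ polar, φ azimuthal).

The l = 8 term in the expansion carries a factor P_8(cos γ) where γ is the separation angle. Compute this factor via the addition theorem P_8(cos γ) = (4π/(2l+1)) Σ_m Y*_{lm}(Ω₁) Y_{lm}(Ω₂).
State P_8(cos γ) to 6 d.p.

-0.261836

Summing Y*_{l m}(θ₁,φ₁)·Y_{l m}(θ₂,φ₂) over m ∈ [−8, 8]; prefactor 4π/(2·8+1) = 0.739198:
  m=-8: Y*=-0.00097 + 0.00144j  Y=-0.01036 - 0.02158j  product 0.00004 + 0.00001j
  m=-7: Y*=0.01171 + 0.00389j  Y=-0.05724 + 0.08548j  product -0.00100 + 0.00078j
  m=-6: Y*=0.00276 - 0.05463j  Y=0.26456 + 0.01508j  product 0.00155 - 0.01441j
  m=-5: Y*=-0.16525 + 0.03691j  Y=-0.20176 - 0.39122j  product 0.04778 + 0.05720j
  m=-4: Y*=0.17299 + 0.32434j  Y=-0.22238 + 0.35348j  product -0.15311 - 0.01098j
  m=-3: Y*=0.37407 - 0.35567j  Y=0.05354 + 0.00152j  product 0.02057 - 0.01847j
  m=-2: Y*=-0.27964 - 0.16778j  Y=0.17196 + 0.31135j  product 0.00415 - 0.11592j
  m=-1: Y*=0.05992 - 0.21634j  Y=0.11927 - 0.20212j  product -0.03658 - 0.03791j
  m=+0: Y*=-0.41546 + 0.00000j  Y=0.29128 + 0.00000j  product -0.12101 + 0.00000j
  m=+1: Y*=-0.05992 - 0.21634j  Y=-0.11927 - 0.20212j  product -0.03658 + 0.03791j
  m=+2: Y*=-0.27964 + 0.16778j  Y=0.17196 - 0.31135j  product 0.00415 + 0.11592j
  m=+3: Y*=-0.37407 - 0.35567j  Y=-0.05354 + 0.00152j  product 0.02057 + 0.01847j
  m=+4: Y*=0.17299 - 0.32434j  Y=-0.22238 - 0.35348j  product -0.15311 + 0.01098j
  m=+5: Y*=0.16525 + 0.03691j  Y=0.20176 - 0.39122j  product 0.04778 - 0.05720j
  m=+6: Y*=0.00276 + 0.05463j  Y=0.26456 - 0.01508j  product 0.00155 + 0.01441j
  m=+7: Y*=-0.01171 + 0.00389j  Y=0.05724 + 0.08548j  product -0.00100 - 0.00078j
  m=+8: Y*=-0.00097 - 0.00144j  Y=-0.01036 + 0.02158j  product 0.00004 - 0.00001j
Σ over m = -0.35422 - 0.00000j; ×(4π/17) → -0.26184 - 0.00000j. Real part: -0.261836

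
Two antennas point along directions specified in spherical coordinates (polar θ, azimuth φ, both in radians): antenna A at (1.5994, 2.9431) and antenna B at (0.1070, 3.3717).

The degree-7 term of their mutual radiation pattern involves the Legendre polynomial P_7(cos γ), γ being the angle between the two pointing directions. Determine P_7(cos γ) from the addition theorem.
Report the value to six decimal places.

Term-by-term m-sum for l=7 (normalisation 4π/15 = 0.837758):
  m=-7: -0.089927+0.490433i × +0.000000+0.000000i = -0.000000-0.000000i  (running Σ = -0.000000-0.000000i)
  m=-6: -0.019791+0.049574i × +0.000001-0.000003i = +0.000000+0.000000i  (running Σ = +0.000000+0.000000i)
  m=-5: +0.198036-0.303369i × -0.000025+0.000055i = +0.000012+0.000018i  (running Σ = +0.000012+0.000018i)
  m=-4: +0.043911-0.044670i × +0.000566-0.000744i = -0.000008-0.000058i  (running Σ = +0.000004-0.000039i)
  m=-3: -0.269506+0.182596i × -0.008053+0.006651i = +0.000956-0.003263i  (running Σ = +0.000960-0.003303i)
  m=-2: -0.061479+0.025775i × +0.073143-0.036258i = -0.003562+0.004114i  (running Σ = -0.002603+0.000812i)
  m=-1: +0.306080-0.061565i × -0.393024+0.092068i = -0.114629+0.052377i  (running Σ = -0.117231+0.053189i)
  m=0: +0.067850-0.000000i × +0.924243+0.000000i = +0.062710+0.000000i  (running Σ = -0.054522+0.053189i)
  m=1: -0.306080-0.061565i × +0.393024+0.092068i = -0.114629-0.052377i  (running Σ = -0.169150+0.000812i)
  m=2: -0.061479-0.025775i × +0.073143+0.036258i = -0.003562-0.004114i  (running Σ = -0.172713-0.003303i)
  m=3: +0.269506+0.182596i × +0.008053+0.006651i = +0.000956+0.003263i  (running Σ = -0.171757-0.000039i)
  m=4: +0.043911+0.044670i × +0.000566+0.000744i = -0.000008+0.000058i  (running Σ = -0.171765+0.000018i)
  m=5: -0.198036-0.303369i × +0.000025+0.000055i = +0.000012-0.000018i  (running Σ = -0.171753+0.000000i)
  m=6: -0.019791-0.049574i × +0.000001+0.000003i = +0.000000-0.000000i  (running Σ = -0.171753-0.000000i)
  m=7: +0.089927+0.490433i × -0.000000+0.000000i = -0.000000+0.000000i  (running Σ = -0.171753+0.000000i)
Accumulated sum -0.171753+0.000000i; after 4π/(2l+1) scaling, -0.143888+0.000000i ⇒ P_7 = -0.143888

-0.143888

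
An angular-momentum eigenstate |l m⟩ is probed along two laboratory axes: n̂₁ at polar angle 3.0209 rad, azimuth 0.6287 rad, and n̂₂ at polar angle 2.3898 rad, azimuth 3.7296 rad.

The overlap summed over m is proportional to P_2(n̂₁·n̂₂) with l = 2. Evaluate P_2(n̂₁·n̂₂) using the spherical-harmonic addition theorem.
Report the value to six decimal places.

0.120160

Expand P_2 via completeness: Σ_{m} conj(Y_{2,m}) at Ω₁ times Y_{2,m} at Ω₂ —
  [-2]  conj(Y_{2,-2})(Ω₁) = (0.001726, 0.005327) ; Y_{2,-2}(Ω₂) = (0.069293, -0.166308) ; Δ = (0.001005, 0.000082)
  [-1]  conj(Y_{2,-1})(Ω₁) = (-0.074682, -0.054303) ; Y_{2,-1}(Ω₂) = (0.320673, -0.213784) ; Δ = (-0.035558, -0.001448)
  [+0]  conj(Y_{2,0})(Ω₁) = (0.617067, -0.000000) ; Y_{2,0}(Ω₂) = (0.189469, 0.000000) ; Δ = (0.116915, 0.000000)
  [+1]  conj(Y_{2,1})(Ω₁) = (0.074682, -0.054303) ; Y_{2,1}(Ω₂) = (-0.320673, -0.213784) ; Δ = (-0.035558, 0.001448)
  [+2]  conj(Y_{2,2})(Ω₁) = (0.001726, -0.005327) ; Y_{2,2}(Ω₂) = (0.069293, 0.166308) ; Δ = (0.001005, -0.000082)
Total Σ_m = (0.047810, -0.000000). Multiply by 2.513274: (0.120160, -0.000000). P_2(cos γ) = 0.120160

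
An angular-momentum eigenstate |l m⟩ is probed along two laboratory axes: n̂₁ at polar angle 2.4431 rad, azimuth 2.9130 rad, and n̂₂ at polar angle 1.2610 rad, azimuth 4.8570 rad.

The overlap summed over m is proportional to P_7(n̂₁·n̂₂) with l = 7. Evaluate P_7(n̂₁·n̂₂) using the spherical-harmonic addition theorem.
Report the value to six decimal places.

Expand P_7 via completeness: Σ_{m} conj(Y_{7,m}) at Ω₁ times Y_{7,m} at Ω₂ —
  m=-7: 0.00067 + 0.02273j × -0.30140 - 0.18834j = 0.00408 - 0.00698j  (running Σ = 0.00408 - 0.00698j)
  m=-6: -0.02005 + 0.09932j × -0.27525 + 0.32472j = -0.02673 - 0.03385j  (running Σ = -0.02265 - 0.04083j)
  m=-5: -0.11090 + 0.24320j × 0.03962 + 0.04489j = -0.01531 + 0.00466j  (running Σ = -0.03796 - 0.03617j)
  m=-4: -0.27121 + 0.35205j × -0.27616 + 0.18031j = 0.01142 - 0.14612j  (running Σ = -0.02654 - 0.18229j)
  m=-3: -0.30687 + 0.25110j × 0.07629 + 0.16467j = -0.06476 - 0.03138j  (running Σ = -0.09130 - 0.21367j)
  m=-2: 0.01455 - 0.00716j × -0.24929 + 0.07418j = -0.00310 + 0.00286j  (running Σ = -0.09440 - 0.21081j)
  m=-1: 0.38185 - 0.08884j × 0.03170 + 0.21766j = 0.03144 + 0.08030j  (running Σ = -0.06296 - 0.13051j)
  m=0: 0.10885 + 0.00000j × -0.23659 + 0.00000j = -0.02575 + 0.00000j  (running Σ = -0.08871 - 0.13051j)
  m=1: -0.38185 - 0.08884j × -0.03170 + 0.21766j = 0.03144 - 0.08030j  (running Σ = -0.05727 - 0.21081j)
  m=2: 0.01455 + 0.00716j × -0.24929 - 0.07418j = -0.00310 - 0.00286j  (running Σ = -0.06037 - 0.21367j)
  m=3: 0.30687 + 0.25110j × -0.07629 + 0.16467j = -0.06476 + 0.03138j  (running Σ = -0.12513 - 0.18229j)
  m=4: -0.27121 - 0.35205j × -0.27616 - 0.18031j = 0.01142 + 0.14612j  (running Σ = -0.11371 - 0.03617j)
  m=5: 0.11090 + 0.24320j × -0.03962 + 0.04489j = -0.01531 - 0.00466j  (running Σ = -0.12902 - 0.04083j)
  m=6: -0.02005 - 0.09932j × -0.27525 - 0.32472j = -0.02673 + 0.03385j  (running Σ = -0.15575 - 0.00698j)
  m=7: -0.00067 + 0.02273j × 0.30140 - 0.18834j = 0.00408 + 0.00698j  (running Σ = -0.15168 - 0.00000j)
Accumulated sum -0.15168 - 0.00000j; after 4π/(2l+1) scaling, -0.12707 - 0.00000j ⇒ P_7 = -0.127067

-0.127067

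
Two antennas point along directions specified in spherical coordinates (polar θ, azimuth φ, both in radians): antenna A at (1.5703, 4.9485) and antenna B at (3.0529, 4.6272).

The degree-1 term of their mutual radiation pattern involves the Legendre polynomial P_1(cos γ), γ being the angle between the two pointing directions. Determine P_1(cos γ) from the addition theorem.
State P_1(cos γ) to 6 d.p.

0.083549

Addition theorem: P_1(cos γ) = (4π/3) Σ_m Y*_{lm}(Ω₁) Y_{lm}(Ω₂), m = −1…1:
  m=-1: Y*=+0.080819-0.335908i  Y=-0.002604+0.030492i  product +0.010032+0.003339i
  m=+0: Y*=+0.000243-0.000000i  Y=-0.486682+0.000000i  product -0.000118+0.000000i
  m=+1: Y*=-0.080819-0.335908i  Y=+0.002604+0.030492i  product +0.010032-0.003339i
Accumulated sum +0.019946+0.000000i; after 4π/(2l+1) scaling, +0.083549+0.000000i ⇒ P_1 = 0.083549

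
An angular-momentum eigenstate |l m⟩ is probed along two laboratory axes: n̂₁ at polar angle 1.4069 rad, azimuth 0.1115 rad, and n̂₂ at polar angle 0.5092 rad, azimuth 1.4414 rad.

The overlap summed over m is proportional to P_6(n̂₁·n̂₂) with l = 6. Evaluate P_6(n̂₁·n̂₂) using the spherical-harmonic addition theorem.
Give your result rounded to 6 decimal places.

0.039657

Addition theorem: P_6(cos γ) = (4π/13) Σ_m Y*_{lm}(Ω₁) Y_{lm}(Ω₂), m = −6…6:
  [-6]  conj(Y_{6,-6})(Ω₁) = 0.34948 + 0.27631j ; Y_{6,-6}(Ω₂) = -0.00463 - 0.00454j ; Δ = -0.00036 - 0.00287j
  [-5]  conj(Y_{6,-5})(Ω₁) = 0.21659 + 0.13504j ; Y_{6,-5}(Ω₂) = 0.02425 - 0.03209j ; Δ = 0.00959 - 0.00368j
  [-4]  conj(Y_{6,-4})(Ω₁) = -0.21566 - 0.10311j ; Y_{6,-4}(Ω₂) = 0.12932 + 0.07363j ; Δ = -0.02030 - 0.02921j
  [-3]  conj(Y_{6,-3})(Ω₁) = -0.26100 - 0.09071j ; Y_{6,-3}(Ω₂) = -0.13432 + 0.32846j ; Δ = 0.06485 - 0.07354j
  [-2]  conj(Y_{6,-2})(Ω₁) = 0.16825 + 0.03815j ; Y_{6,-2}(Ω₂) = -0.48311 - 0.12789j ; Δ = -0.07640 - 0.03995j
  [-1]  conj(Y_{6,-1})(Ω₁) = 0.27844 + 0.03118j ; Y_{6,-1}(Ω₂) = 0.02961 - 0.22755j ; Δ = 0.01534 - 0.06244j
  [+0]  conj(Y_{6,0})(Ω₁) = -0.15406 + 0.00000j ; Y_{6,0}(Ω₂) = -0.36087 + 0.00000j ; Δ = 0.05560 + 0.00000j
  [+1]  conj(Y_{6,1})(Ω₁) = -0.27844 + 0.03118j ; Y_{6,1}(Ω₂) = -0.02961 - 0.22755j ; Δ = 0.01534 + 0.06244j
  [+2]  conj(Y_{6,2})(Ω₁) = 0.16825 - 0.03815j ; Y_{6,2}(Ω₂) = -0.48311 + 0.12789j ; Δ = -0.07640 + 0.03995j
  [+3]  conj(Y_{6,3})(Ω₁) = 0.26100 - 0.09071j ; Y_{6,3}(Ω₂) = 0.13432 + 0.32846j ; Δ = 0.06485 + 0.07354j
  [+4]  conj(Y_{6,4})(Ω₁) = -0.21566 + 0.10311j ; Y_{6,4}(Ω₂) = 0.12932 - 0.07363j ; Δ = -0.02030 + 0.02921j
  [+5]  conj(Y_{6,5})(Ω₁) = -0.21659 + 0.13504j ; Y_{6,5}(Ω₂) = -0.02425 - 0.03209j ; Δ = 0.00959 + 0.00368j
  [+6]  conj(Y_{6,6})(Ω₁) = 0.34948 - 0.27631j ; Y_{6,6}(Ω₂) = -0.00463 + 0.00454j ; Δ = -0.00036 + 0.00287j
Σ over m = 0.04103 - 0.00000j; ×(4π/13) → 0.03966 - 0.00000j. Real part: 0.039657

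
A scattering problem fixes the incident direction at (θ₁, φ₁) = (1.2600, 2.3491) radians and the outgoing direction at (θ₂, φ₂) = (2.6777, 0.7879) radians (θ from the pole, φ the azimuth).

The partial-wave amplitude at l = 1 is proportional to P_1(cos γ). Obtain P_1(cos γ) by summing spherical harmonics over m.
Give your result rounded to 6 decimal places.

-0.269409

Summing Y*_{l m}(θ₁,φ₁)·Y_{l m}(θ₂,φ₂) over m ∈ [−1, 1]; prefactor 4π/(2·1+1) = 4.188790:
  term(m=-1) = +0.000488+0.050847i   from Y*(Ω₁)=-0.230941+0.234241i, Y(Ω₂)=+0.109035-0.109582i
  term(m=+0) = -0.065293+0.000000i   from Y*(Ω₁)=+0.149423-0.000000i, Y(Ω₂)=-0.436966+0.000000i
  term(m=+1) = +0.000488-0.050847i   from Y*(Ω₁)=+0.230941+0.234241i, Y(Ω₂)=-0.109035-0.109582i
Σ over m = -0.064317+0.000000i; ×(4π/3) → -0.269409+0.000000i. Real part: -0.269409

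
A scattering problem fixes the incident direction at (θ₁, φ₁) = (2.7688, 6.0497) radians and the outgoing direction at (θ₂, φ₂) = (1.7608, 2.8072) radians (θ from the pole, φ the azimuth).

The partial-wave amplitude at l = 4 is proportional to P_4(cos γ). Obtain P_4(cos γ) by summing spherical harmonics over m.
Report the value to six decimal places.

Summing Y*_{l m}(θ₁,φ₁)·Y_{l m}(θ₂,φ₂) over m ∈ [−4, 4]; prefactor 4π/(2·4+1) = 1.396263:
  [-4]  conj(Y_{4,-4})(Ω₁) = +0.004631-0.006261i ; Y_{4,-4}(Ω₂) = +0.095111+0.400385i ; Δ = +0.002947+0.001259i
  [-3]  conj(Y_{4,-3})(Ω₁) = -0.043060+0.036303i ; Y_{4,-3}(Ω₂) = +0.120352+0.188755i ; Δ = -0.012035-0.003759i
  [-2]  conj(Y_{4,-2})(Ω₁) = +0.200955-0.101313i ; Y_{4,-2}(Ω₂) = -0.189903-0.150076i ; Δ = -0.053367-0.010919i
  [-1]  conj(Y_{4,-1})(Ω₁) = -0.479502+0.114036i ; Y_{4,-1}(Ω₂) = -0.227948-0.079198i ; Δ = +0.118333+0.011981i
  [+0]  conj(Y_{4,0})(Ω₁) = +0.350121-0.000000i ; Y_{4,0}(Ω₂) = +0.208869+0.000000i ; Δ = +0.073129+0.000000i
  [+1]  conj(Y_{4,1})(Ω₁) = +0.479502+0.114036i ; Y_{4,1}(Ω₂) = +0.227948-0.079198i ; Δ = +0.118333-0.011981i
  [+2]  conj(Y_{4,2})(Ω₁) = +0.200955+0.101313i ; Y_{4,2}(Ω₂) = -0.189903+0.150076i ; Δ = -0.053367+0.010919i
  [+3]  conj(Y_{4,3})(Ω₁) = +0.043060+0.036303i ; Y_{4,3}(Ω₂) = -0.120352+0.188755i ; Δ = -0.012035+0.003759i
  [+4]  conj(Y_{4,4})(Ω₁) = +0.004631+0.006261i ; Y_{4,4}(Ω₂) = +0.095111-0.400385i ; Δ = +0.002947-0.001259i
Total Σ_m = +0.184887+0.000000i. Multiply by 1.396263: +0.258151+0.000000i. P_4(cos γ) = 0.258151

0.258151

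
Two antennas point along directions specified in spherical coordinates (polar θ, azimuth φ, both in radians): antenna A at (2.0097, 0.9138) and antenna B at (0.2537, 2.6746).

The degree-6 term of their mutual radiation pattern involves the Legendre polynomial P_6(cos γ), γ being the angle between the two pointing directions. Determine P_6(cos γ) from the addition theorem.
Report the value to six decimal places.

0.330225

Addition theorem: P_6(cos γ) = (4π/13) Σ_m Y*_{lm}(Ω₁) Y_{lm}(Ω₂), m = −6…6:
  m=-6: (0.185106, -0.190739) × (-0.000114, 0.000040) = (-0.000013, 0.000029)  (running Σ = (-0.000013, 0.000029))
  m=-5: (0.061765, 0.427794) × (0.001116, -0.001165) = (0.000567, 0.000406)  (running Σ = (0.000554, 0.000435))
  m=-4: (-0.205810, -0.116099) × (-0.003859, 0.012600) = (0.002257, -0.002145)  (running Σ = (0.002811, -0.001710))
  m=-3: (-0.191674, 0.081082) × (-0.012311, -0.071799) = (0.008181, 0.012764)  (running Σ = (0.010992, 0.011053))
  m=-2: (0.079603, -0.303131) × (0.159910, 0.216212) = (0.078270, -0.031263)  (running Σ = (0.089262, -0.020209))
  m=-1: (-0.063753, -0.082657) × (-0.524011, -0.264200) = (0.011570, 0.060157)  (running Σ = (0.100831, 0.039947))
  m=0: (0.320979, -0.000000) × (0.436033, 0.000000) = (0.139957, 0.000000)  (running Σ = (0.240789, 0.039947))
  m=1: (0.063753, -0.082657) × (0.524011, -0.264200) = (0.011570, -0.060157)  (running Σ = (0.252358, -0.020209))
  m=2: (0.079603, 0.303131) × (0.159910, -0.216212) = (0.078270, 0.031263)  (running Σ = (0.330628, 0.011053))
  m=3: (0.191674, 0.081082) × (0.012311, -0.071799) = (0.008181, -0.012764)  (running Σ = (0.338810, -0.001710))
  m=4: (-0.205810, 0.116099) × (-0.003859, -0.012600) = (0.002257, 0.002145)  (running Σ = (0.341067, 0.000435))
  m=5: (-0.061765, 0.427794) × (-0.001116, -0.001165) = (0.000567, -0.000406)  (running Σ = (0.341634, 0.000029))
  m=6: (0.185106, 0.190739) × (-0.000114, -0.000040) = (-0.000013, -0.000029)  (running Σ = (0.341620, 0.000000))
Accumulated sum (0.341620, 0.000000); after 4π/(2l+1) scaling, (0.330225, 0.000000) ⇒ P_6 = 0.330225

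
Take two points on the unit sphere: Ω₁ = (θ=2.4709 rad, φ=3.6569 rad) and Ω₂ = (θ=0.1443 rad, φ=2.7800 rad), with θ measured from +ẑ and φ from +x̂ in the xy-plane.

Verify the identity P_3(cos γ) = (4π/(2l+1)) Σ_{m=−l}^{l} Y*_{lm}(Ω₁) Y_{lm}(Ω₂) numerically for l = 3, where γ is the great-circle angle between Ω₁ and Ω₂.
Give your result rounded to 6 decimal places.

Expand P_3 via completeness: Σ_{m} conj(Y_{3,m}) at Ω₁ times Y_{3,m} at Ω₂ —
  term(m=-3) = (-0.000108, 0.000061)   from Y*(Ω₁)=(-0.002491, -0.100142), Y(Ω₂)=(-0.000580, -0.001097)
  term(m=-2) = (0.001177, -0.006360)   from Y*(Ω₁)=(-0.159058, -0.265240), Y(Ω₂)=(0.015679, 0.013840)
  term(m=-1) = (0.048119, 0.057842)   from Y*(Ω₁)=(-0.361538, -0.204756), Y(Ω₂)=(-0.169378, -0.064062)
  term(m=+0) = (-0.014028, -0.000000)   from Y*(Ω₁)=(-0.020028, -0.000000), Y(Ω₂)=(0.700413, 0.000000)
  term(m=+1) = (0.048119, -0.057842)   from Y*(Ω₁)=(0.361538, -0.204756), Y(Ω₂)=(0.169378, -0.064062)
  term(m=+2) = (0.001177, 0.006360)   from Y*(Ω₁)=(-0.159058, 0.265240), Y(Ω₂)=(0.015679, -0.013840)
  term(m=+3) = (-0.000108, -0.000061)   from Y*(Ω₁)=(0.002491, -0.100142), Y(Ω₂)=(0.000580, -0.001097)
Accumulated sum (0.084348, -0.000000); after 4π/(2l+1) scaling, (0.151421, -0.000000) ⇒ P_3 = 0.151421

0.151421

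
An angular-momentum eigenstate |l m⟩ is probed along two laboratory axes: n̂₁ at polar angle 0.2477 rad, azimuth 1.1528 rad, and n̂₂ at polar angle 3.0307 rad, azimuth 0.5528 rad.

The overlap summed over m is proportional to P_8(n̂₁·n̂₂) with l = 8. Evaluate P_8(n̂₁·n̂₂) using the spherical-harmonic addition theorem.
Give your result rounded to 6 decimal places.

-0.238801

Expand P_8 via completeness: Σ_{m} conj(Y_{8,m}) at Ω₁ times Y_{8,m} at Ω₂ —
  [-8]  conj(Y_{8,-8})(Ω₁) = (-0.000007, 0.000001) ; Y_{8,-8}(Ω₂) = (-0.000000, 0.000000) ; Δ = (0.000000, -0.000000)
  [-7]  conj(Y_{8,-7})(Ω₁) = (-0.000023, 0.000104) ; Y_{8,-7}(Ω₂) = (0.000000, -0.000000) ; Δ = (0.000000, 0.000000)
  [-6]  conj(Y_{8,-6})(Ω₁) = (0.000863, 0.000634) ; Y_{8,-6}(Ω₂) = (-0.000009, 0.000002) ; Δ = (-0.000000, -0.000000)
  [-5]  conj(Y_{8,-5})(Ω₁) = (0.006729, -0.003846) ; Y_{8,-5}(Ω₂) = (0.000147, 0.000058) ; Δ = (0.000001, -0.000000)
  [-4]  conj(Y_{8,-4})(Ω₁) = (-0.004196, -0.041327) ; Y_{8,-4}(Ω₂) = (-0.001174, -0.001576) ; Δ = (-0.000060, 0.000055)
  [-3]  conj(Y_{8,-3})(Ω₁) = (-0.154345, -0.050602) ; Y_{8,-3}(Ω₂) = (0.001582, 0.018013) ; Δ = (0.000667, -0.002860)
  [-2]  conj(Y_{8,-2})(Ω₁) = (-0.291473, 0.322567) ; Y_{8,-2}(Ω₂) = (0.052962, -0.105515) ; Δ = (0.018599, 0.047838)
  [-1]  conj(Y_{8,-1})(Ω₁) = (0.269605, 0.606984) ; Y_{8,-1}(Ω₂) = (-0.416463, 0.256943) ; Δ = (-0.268241, -0.183513)
  [+0]  conj(Y_{8,0})(Ω₁) = (0.190350, -0.000000) ; Y_{8,0}(Ω₂) = (0.919432, 0.000000) ; Δ = (0.175014, 0.000000)
  [+1]  conj(Y_{8,1})(Ω₁) = (-0.269605, 0.606984) ; Y_{8,1}(Ω₂) = (0.416463, 0.256943) ; Δ = (-0.268241, 0.183513)
  [+2]  conj(Y_{8,2})(Ω₁) = (-0.291473, -0.322567) ; Y_{8,2}(Ω₂) = (0.052962, 0.105515) ; Δ = (0.018599, -0.047838)
  [+3]  conj(Y_{8,3})(Ω₁) = (0.154345, -0.050602) ; Y_{8,3}(Ω₂) = (-0.001582, 0.018013) ; Δ = (0.000667, 0.002860)
  [+4]  conj(Y_{8,4})(Ω₁) = (-0.004196, 0.041327) ; Y_{8,4}(Ω₂) = (-0.001174, 0.001576) ; Δ = (-0.000060, -0.000055)
  [+5]  conj(Y_{8,5})(Ω₁) = (-0.006729, -0.003846) ; Y_{8,5}(Ω₂) = (-0.000147, 0.000058) ; Δ = (0.000001, 0.000000)
  [+6]  conj(Y_{8,6})(Ω₁) = (0.000863, -0.000634) ; Y_{8,6}(Ω₂) = (-0.000009, -0.000002) ; Δ = (-0.000000, 0.000000)
  [+7]  conj(Y_{8,7})(Ω₁) = (0.000023, 0.000104) ; Y_{8,7}(Ω₂) = (-0.000000, -0.000000) ; Δ = (0.000000, -0.000000)
  [+8]  conj(Y_{8,8})(Ω₁) = (-0.000007, -0.000001) ; Y_{8,8}(Ω₂) = (-0.000000, -0.000000) ; Δ = (0.000000, 0.000000)
Accumulated sum (-0.323054, 0.000000); after 4π/(2l+1) scaling, (-0.238801, 0.000000) ⇒ P_8 = -0.238801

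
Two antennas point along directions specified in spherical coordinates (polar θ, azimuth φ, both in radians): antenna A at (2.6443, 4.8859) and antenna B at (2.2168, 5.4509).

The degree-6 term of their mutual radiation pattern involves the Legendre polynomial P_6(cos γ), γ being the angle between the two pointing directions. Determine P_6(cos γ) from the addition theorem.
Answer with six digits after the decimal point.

Addition theorem: P_6(cos γ) = (4π/13) Σ_m Y*_{lm}(Ω₁) Y_{lm}(Ω₂), m = −6…6:
  m=-6: Y*=-0.00288 - 0.00491j  Y=0.03476 - 0.12029j  product -0.00069 + 0.00018j
  m=-5: Y*=-0.02772 + 0.02350j  Y=0.17120 + 0.27863j  product -0.01129 - 0.00370j
  m=-4: Y*=0.10648 + 0.08861j  Y=-0.42556 - 0.08076j  product -0.03816 - 0.04631j
  m=-3: Y*=0.16991 - 0.29638j  Y=0.15740 - 0.11836j  product -0.00833 - 0.06676j
  m=-2: Y*=-0.47296 - 0.17105j  Y=0.02312 - 0.24586j  product -0.05299 + 0.11233j
  m=-1: Y*=-0.04522 + 0.25799j  Y=0.20504 + 0.22523j  product -0.06738 + 0.04271j
  m=+0: Y*=-0.34190 + 0.00000j  Y=0.17013 + 0.00000j  product -0.05817 + 0.00000j
  m=+1: Y*=0.04522 + 0.25799j  Y=-0.20504 + 0.22523j  product -0.06738 - 0.04271j
  m=+2: Y*=-0.47296 + 0.17105j  Y=0.02312 + 0.24586j  product -0.05299 - 0.11233j
  m=+3: Y*=-0.16991 - 0.29638j  Y=-0.15740 - 0.11836j  product -0.00833 + 0.06676j
  m=+4: Y*=0.10648 - 0.08861j  Y=-0.42556 + 0.08076j  product -0.03816 + 0.04631j
  m=+5: Y*=0.02772 + 0.02350j  Y=-0.17120 + 0.27863j  product -0.01129 + 0.00370j
  m=+6: Y*=-0.00288 + 0.00491j  Y=0.03476 + 0.12029j  product -0.00069 - 0.00018j
Total Σ_m = -0.41585 + 0.00000j. Multiply by 0.966644: -0.40198 + 0.00000j. P_6(cos γ) = -0.401983

-0.401983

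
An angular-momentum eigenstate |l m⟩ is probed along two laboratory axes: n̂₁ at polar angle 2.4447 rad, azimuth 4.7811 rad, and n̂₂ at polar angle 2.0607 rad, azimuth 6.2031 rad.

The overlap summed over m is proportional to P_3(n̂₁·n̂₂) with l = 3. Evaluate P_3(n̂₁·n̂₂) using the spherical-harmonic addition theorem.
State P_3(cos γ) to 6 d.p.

Addition theorem: P_3(cos γ) = (4π/7) Σ_m Y*_{lm}(Ω₁) Y_{lm}(Ω₂), m = −3…3:
  m=-3: Y*=-0.02258 + 0.10798j  Y=0.27840 + 0.06821j  product -0.01365 + 0.02852j
  m=-2: Y*=0.31981 + 0.04423j  Y=-0.36962 - 0.05971j  product -0.11557 - 0.03544j
  m=-1: Y*=0.02763 - 0.40151j  Y=0.03043 + 0.00244j  product 0.00182 - 0.01215j
  m=+0: Y*=0.01711 + 0.00000j  Y=0.33239 + 0.00000j  product 0.00569 + 0.00000j
  m=+1: Y*=-0.02763 - 0.40151j  Y=-0.03043 + 0.00244j  product 0.00182 + 0.01215j
  m=+2: Y*=0.31981 - 0.04423j  Y=-0.36962 + 0.05971j  product -0.11557 + 0.03544j
  m=+3: Y*=0.02258 + 0.10798j  Y=-0.27840 + 0.06821j  product -0.01365 - 0.02852j
Total Σ_m = -0.24911 + 0.00000j. Multiply by 1.795196: -0.44719 + 0.00000j. P_3(cos γ) = -0.447194

-0.447194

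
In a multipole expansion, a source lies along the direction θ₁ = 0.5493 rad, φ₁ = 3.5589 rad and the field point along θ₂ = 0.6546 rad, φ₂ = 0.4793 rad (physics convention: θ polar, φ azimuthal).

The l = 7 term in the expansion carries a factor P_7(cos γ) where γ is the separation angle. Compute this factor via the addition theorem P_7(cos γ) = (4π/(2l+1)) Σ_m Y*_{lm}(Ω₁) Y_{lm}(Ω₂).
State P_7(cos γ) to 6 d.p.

-0.111339

Addition theorem: P_7(cos γ) = (4π/15) Σ_m Y*_{lm}(Ω₁) Y_{lm}(Ω₂), m = −7…7:
  [-7]  conj(Y_{7,-7})(Ω₁) = (0.005159, -0.001156) ; Y_{7,-7}(Ω₂) = (-0.015155, 0.003286) ; Δ = (-0.000074, 0.000034)
  [-6]  conj(Y_{7,-6})(Ω₁) = (-0.025965, 0.019241) ; Y_{7,-6}(Ω₂) = (-0.072946, -0.019858) ; Δ = (0.002276, -0.000888)
  [-5]  conj(Y_{7,-5})(Ω₁) = (0.059361, -0.104709) ; Y_{7,-5}(Ω₂) = (-0.162030, -0.149468) ; Δ = (-0.025269, 0.008093)
  [-4]  conj(Y_{7,-4})(Ω₁) = (-0.029507, 0.298797) ; Y_{7,-4}(Ω₂) = (-0.140716, -0.389839) ; Δ = (0.120635, -0.030542)
  [-3]  conj(Y_{7,-3})(Ω₁) = (-0.151319, -0.458348) ; Y_{7,-3}(Ω₂) = (0.059878, -0.447906) ; Δ = (-0.214357, 0.040332)
  [-2]  conj(Y_{7,-2})(Ω₁) = (0.260133, 0.287087) ; Y_{7,-2}(Ω₂) = (0.063679, -0.090686) ; Δ = (0.042600, -0.005309)
  [-1]  conj(Y_{7,-1})(Ω₁) = (0.109668, 0.048621) ; Y_{7,-1}(Ω₂) = (-0.316099, 0.164284) ; Δ = (-0.042654, 0.002648)
  [+0]  conj(Y_{7,0})(Ω₁) = (-0.432807, -0.000000) ; Y_{7,0}(Ω₂) = (-0.232867, 0.000000) ; Δ = (0.100786, 0.000000)
  [+1]  conj(Y_{7,1})(Ω₁) = (-0.109668, 0.048621) ; Y_{7,1}(Ω₂) = (0.316099, 0.164284) ; Δ = (-0.042654, -0.002648)
  [+2]  conj(Y_{7,2})(Ω₁) = (0.260133, -0.287087) ; Y_{7,2}(Ω₂) = (0.063679, 0.090686) ; Δ = (0.042600, 0.005309)
  [+3]  conj(Y_{7,3})(Ω₁) = (0.151319, -0.458348) ; Y_{7,3}(Ω₂) = (-0.059878, -0.447906) ; Δ = (-0.214357, -0.040332)
  [+4]  conj(Y_{7,4})(Ω₁) = (-0.029507, -0.298797) ; Y_{7,4}(Ω₂) = (-0.140716, 0.389839) ; Δ = (0.120635, 0.030542)
  [+5]  conj(Y_{7,5})(Ω₁) = (-0.059361, -0.104709) ; Y_{7,5}(Ω₂) = (0.162030, -0.149468) ; Δ = (-0.025269, -0.008093)
  [+6]  conj(Y_{7,6})(Ω₁) = (-0.025965, -0.019241) ; Y_{7,6}(Ω₂) = (-0.072946, 0.019858) ; Δ = (0.002276, 0.000888)
  [+7]  conj(Y_{7,7})(Ω₁) = (-0.005159, -0.001156) ; Y_{7,7}(Ω₂) = (0.015155, 0.003286) ; Δ = (-0.000074, -0.000034)
Total Σ_m = (-0.132901, 0.000000). Multiply by 0.837758: (-0.111339, 0.000000). P_7(cos γ) = -0.111339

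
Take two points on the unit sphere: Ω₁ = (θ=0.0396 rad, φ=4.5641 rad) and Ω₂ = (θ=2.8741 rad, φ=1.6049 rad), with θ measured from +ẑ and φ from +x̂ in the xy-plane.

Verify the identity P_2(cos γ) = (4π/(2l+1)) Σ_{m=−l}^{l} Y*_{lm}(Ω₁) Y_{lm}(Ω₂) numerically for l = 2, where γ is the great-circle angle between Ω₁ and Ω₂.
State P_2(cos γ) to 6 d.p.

Addition theorem: P_2(cos γ) = (4π/5) Σ_m Y*_{lm}(Ω₁) Y_{lm}(Ω₂), m = −2…2:
  m=-2: -0.00058 + 0.00018j × -0.02692 + 0.00184j = 0.00002 - 0.00001j  (running Σ = 0.00002 - 0.00001j)
  m=-1: -0.00452 - 0.03023j × 0.00671 + 0.19682j = 0.00592 - 0.00109j  (running Σ = 0.00593 - 0.00110j)
  m=0: 0.62930 + 0.00000j × 0.56468 + 0.00000j = 0.35535 + 0.00000j  (running Σ = 0.36129 - 0.00110j)
  m=1: 0.00452 - 0.03023j × -0.00671 + 0.19682j = 0.00592 + 0.00109j  (running Σ = 0.36721 - 0.00001j)
  m=2: -0.00058 - 0.00018j × -0.02692 - 0.00184j = 0.00002 + 0.00001j  (running Σ = 0.36722 + 0.00000j)
Total Σ_m = 0.36722 + 0.00000j. Multiply by 2.513274: 0.92293 + 0.00000j. P_2(cos γ) = 0.922930

0.922930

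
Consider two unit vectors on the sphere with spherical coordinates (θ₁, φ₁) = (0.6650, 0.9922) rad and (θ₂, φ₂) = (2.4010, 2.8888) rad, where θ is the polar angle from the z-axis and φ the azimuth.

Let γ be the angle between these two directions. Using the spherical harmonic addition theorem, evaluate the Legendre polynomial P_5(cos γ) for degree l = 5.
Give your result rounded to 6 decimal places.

Addition theorem: P_5(cos γ) = (4π/11) Σ_m Y*_{lm}(Ω₁) Y_{lm}(Ω₂), m = −5…5:
  m=-5: Y*=(0.010217, -0.040245)  Y=(-0.019604, -0.061873)  product (-0.002690, 0.000157)
  m=-4: Y*=(-0.113351, -0.123248)  Y=(-0.119188, -0.190267)  product (-0.009940, 0.036257)
  m=-3: Y*=(-0.366659, 0.061051)  Y=(-0.301066, -0.285220)  product (0.127801, 0.086198)
  m=-2: Y*=(-0.175052, 0.398822)  Y=(-0.315986, -0.174922)  product (0.125077, -0.095402)
  m=-1: Y*=(0.041419, 0.063412)  Y=(0.082592, 0.021335)  product (0.002068, 0.006121)
  m=+0: Y*=(-0.385510, -0.000000)  Y=(0.382997, 0.000000)  product (-0.147649, -0.000000)
  m=+1: Y*=(-0.041419, 0.063412)  Y=(-0.082592, 0.021335)  product (0.002068, -0.006121)
  m=+2: Y*=(-0.175052, -0.398822)  Y=(-0.315986, 0.174922)  product (0.125077, 0.095402)
  m=+3: Y*=(0.366659, 0.061051)  Y=(0.301066, -0.285220)  product (0.127801, -0.086198)
  m=+4: Y*=(-0.113351, 0.123248)  Y=(-0.119188, 0.190267)  product (-0.009940, -0.036257)
  m=+5: Y*=(-0.010217, -0.040245)  Y=(0.019604, -0.061873)  product (-0.002690, -0.000157)
Σ over m = (0.336982, -0.000000); ×(4π/11) → (0.384968, -0.000000). Real part: 0.384968

0.384968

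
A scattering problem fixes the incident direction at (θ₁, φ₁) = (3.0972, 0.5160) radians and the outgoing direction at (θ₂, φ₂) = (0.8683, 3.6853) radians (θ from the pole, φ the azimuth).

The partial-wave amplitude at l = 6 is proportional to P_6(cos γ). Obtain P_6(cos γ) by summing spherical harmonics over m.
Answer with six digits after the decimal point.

-0.057940

Expand P_6 via completeness: Σ_{m} conj(Y_{6,m}) at Ω₁ times Y_{6,m} at Ω₂ —
  m=-6: -0.00000 + 0.00000j × -0.09480 + 0.01149j = 0.00000 - 0.00000j  (running Σ = 0.00000 - 0.00000j)
  m=-5: 0.00000 - 0.00000j × 0.25535 + 0.11497j = 0.00000 - 0.00000j  (running Σ = 0.00000 - 0.00000j)
  m=-4: -0.00001 + 0.00001j × -0.24701 - 0.35795j = 0.00001 - 0.00000j  (running Σ = 0.00001 - 0.00000j)
  m=-3: -0.00001 - 0.00045j × 0.01796 + 0.29740j = 0.00013 - 0.00001j  (running Σ = 0.00014 - 0.00001j)
  m=-2: 0.00523 + 0.00876j × -0.06729 + 0.12819j = -0.00147 + 0.00008j  (running Σ = -0.00133 + 0.00007j)
  m=-1: -0.12597 - 0.07146j × 0.30824 - 0.18632j = -0.05214 + 0.00145j  (running Σ = -0.05348 + 0.00152j)
  m=0: 0.99617 + 0.00000j × 0.04719 + 0.00000j = 0.04701 + 0.00000j  (running Σ = -0.00646 + 0.00152j)
  m=1: 0.12597 - 0.07146j × -0.30824 - 0.18632j = -0.05214 - 0.00145j  (running Σ = -0.05861 + 0.00007j)
  m=2: 0.00523 - 0.00876j × -0.06729 - 0.12819j = -0.00147 - 0.00008j  (running Σ = -0.06008 - 0.00001j)
  m=3: 0.00001 - 0.00045j × -0.01796 + 0.29740j = 0.00013 + 0.00001j  (running Σ = -0.05995 - 0.00000j)
  m=4: -0.00001 - 0.00001j × -0.24701 + 0.35795j = 0.00001 + 0.00000j  (running Σ = -0.05994 - 0.00000j)
  m=5: -0.00000 - 0.00000j × -0.25535 + 0.11497j = 0.00000 + 0.00000j  (running Σ = -0.05994 - 0.00000j)
  m=6: -0.00000 - 0.00000j × -0.09480 - 0.01149j = 0.00000 + 0.00000j  (running Σ = -0.05994 - 0.00000j)
Accumulated sum -0.05994 - 0.00000j; after 4π/(2l+1) scaling, -0.05794 - 0.00000j ⇒ P_6 = -0.057940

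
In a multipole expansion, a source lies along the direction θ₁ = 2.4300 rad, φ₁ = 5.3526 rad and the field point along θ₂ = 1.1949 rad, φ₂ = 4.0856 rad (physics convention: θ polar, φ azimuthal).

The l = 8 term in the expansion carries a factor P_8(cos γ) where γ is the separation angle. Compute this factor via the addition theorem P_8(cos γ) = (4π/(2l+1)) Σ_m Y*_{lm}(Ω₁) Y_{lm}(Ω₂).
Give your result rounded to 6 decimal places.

0.186724

Term-by-term m-sum for l=8 (normalisation 4π/17 = 0.739198):
  m=-8: (0.006785, -0.015640) × (0.085897, -0.275802) = (-0.003731, -0.003215)  (running Σ = (-0.003731, -0.003215))
  m=-7: (-0.076986, 0.018100) × (-0.432170, 0.145554) = (0.030636, -0.019028)  (running Σ = (0.026905, -0.022242))
  m=-6: (0.169820, 0.142943) × (0.202831, 0.144540) = (0.013784, 0.053539)  (running Σ = (0.040689, 0.031297))
  m=-5: (0.024354, -0.409083) × (0.001556, 0.203395) = (0.083244, 0.004317)  (running Σ = (0.123933, 0.035614))
  m=-4: (-0.384217, 0.252138) × (0.269938, -0.198656) = (-0.053626, 0.144389)  (running Σ = (0.070307, 0.180002))
  m=-3: (0.158683, 0.057895) × (0.050237, 0.016069) = (0.007041, 0.005458)  (running Σ = (0.077348, 0.185461))
  m=-2: (0.084032, 0.281214) × (-0.104474, -0.318223) = (0.080710, -0.056121)  (running Σ = (0.158058, 0.129340))
  m=-1: (0.195186, -0.262040) × (-0.007028, 0.009704) = (0.001171, 0.003736)  (running Σ = (0.159229, 0.133076))
  m=0: (0.200083, -0.000000) × (-0.329135, 0.000000) = (-0.065854, 0.000000)  (running Σ = (0.093375, 0.133076))
  m=1: (-0.195186, -0.262040) × (0.007028, 0.009704) = (0.001171, -0.003736)  (running Σ = (0.094546, 0.129340))
  m=2: (0.084032, -0.281214) × (-0.104474, 0.318223) = (0.080710, 0.056121)  (running Σ = (0.175256, 0.185461))
  m=3: (-0.158683, 0.057895) × (-0.050237, 0.016069) = (0.007041, -0.005458)  (running Σ = (0.182297, 0.180002))
  m=4: (-0.384217, -0.252138) × (0.269938, 0.198656) = (-0.053626, -0.144389)  (running Σ = (0.128671, 0.035614))
  m=5: (-0.024354, -0.409083) × (-0.001556, 0.203395) = (0.083244, -0.004317)  (running Σ = (0.211915, 0.031297))
  m=6: (0.169820, -0.142943) × (0.202831, -0.144540) = (0.013784, -0.053539)  (running Σ = (0.225698, -0.022242))
  m=7: (0.076986, 0.018100) × (0.432170, 0.145554) = (0.030636, 0.019028)  (running Σ = (0.256335, -0.003215))
  m=8: (0.006785, 0.015640) × (0.085897, 0.275802) = (-0.003731, 0.003215)  (running Σ = (0.252604, -0.000000))
Total Σ_m = (0.252604, -0.000000). Multiply by 0.739198: (0.186724, -0.000000). P_8(cos γ) = 0.186724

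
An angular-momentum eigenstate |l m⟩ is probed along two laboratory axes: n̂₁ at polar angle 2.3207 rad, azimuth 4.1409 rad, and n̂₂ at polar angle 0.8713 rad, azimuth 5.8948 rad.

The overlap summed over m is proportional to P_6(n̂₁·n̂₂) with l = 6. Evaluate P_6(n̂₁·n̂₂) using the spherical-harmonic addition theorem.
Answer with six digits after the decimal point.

Addition theorem: P_6(cos γ) = (4π/13) Σ_m Y*_{lm}(Ω₁) Y_{lm}(Ω₂), m = −6…6:
  [-6]  conj(Y_{6,-6})(Ω₁) = (0.071127, -0.021019) ; Y_{6,-6}(Ω₂) = (-0.066759, 0.070307) ; Δ = (-0.003271, 0.006404)
  [-5]  conj(Y_{6,-5})(Ω₁) = (0.067086, -0.229708) ; Y_{6,-5}(Ω₂) = (-0.102489, 0.263356) ; Δ = (0.053619, 0.041210)
  [-4]  conj(Y_{6,-4})(Ω₁) = (-0.275692, -0.317420) ; Y_{6,-4}(Ω₂) = (0.007512, 0.435289) ; Δ = (0.136098, -0.122390)
  [-3]  conj(Y_{6,-3})(Ω₁) = (-0.363253, 0.052551) ; Y_{6,-3}(Ω₂) = (0.115636, 0.269261) ; Δ = (-0.056155, -0.091733)
  [-2]  conj(Y_{6,-2})(Ω₁) = (0.017399, -0.038157) ; Y_{6,-2}(Ω₂) = (-0.107582, -0.105742) ; Δ = (-0.005907, 0.002265)
  [-1]  conj(Y_{6,-1})(Ω₁) = (-0.201698, -0.313648) ; Y_{6,-1}(Ω₂) = (-0.331596, -0.135679) ; Δ = (0.024327, 0.131370)
  [+0]  conj(Y_{6,0})(Ω₁) = (-0.066262, -0.000000) ; Y_{6,0}(Ω₂) = (0.054178, 0.000000) ; Δ = (-0.003590, -0.000000)
  [+1]  conj(Y_{6,1})(Ω₁) = (0.201698, -0.313648) ; Y_{6,1}(Ω₂) = (0.331596, -0.135679) ; Δ = (0.024327, -0.131370)
  [+2]  conj(Y_{6,2})(Ω₁) = (0.017399, 0.038157) ; Y_{6,2}(Ω₂) = (-0.107582, 0.105742) ; Δ = (-0.005907, -0.002265)
  [+3]  conj(Y_{6,3})(Ω₁) = (0.363253, 0.052551) ; Y_{6,3}(Ω₂) = (-0.115636, 0.269261) ; Δ = (-0.056155, 0.091733)
  [+4]  conj(Y_{6,4})(Ω₁) = (-0.275692, 0.317420) ; Y_{6,4}(Ω₂) = (0.007512, -0.435289) ; Δ = (0.136098, 0.122390)
  [+5]  conj(Y_{6,5})(Ω₁) = (-0.067086, -0.229708) ; Y_{6,5}(Ω₂) = (0.102489, 0.263356) ; Δ = (0.053619, -0.041210)
  [+6]  conj(Y_{6,6})(Ω₁) = (0.071127, 0.021019) ; Y_{6,6}(Ω₂) = (-0.066759, -0.070307) ; Δ = (-0.003271, -0.006404)
Σ over m = (0.293835, 0.000000); ×(4π/13) → (0.284034, 0.000000). Real part: 0.284034

0.284034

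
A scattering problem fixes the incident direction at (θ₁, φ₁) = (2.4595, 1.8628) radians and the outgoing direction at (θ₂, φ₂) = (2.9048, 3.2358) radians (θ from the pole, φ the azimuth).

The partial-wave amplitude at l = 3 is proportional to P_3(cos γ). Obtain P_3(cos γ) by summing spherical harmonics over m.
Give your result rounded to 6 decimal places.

0.027654

Addition theorem: P_3(cos γ) = (4π/7) Σ_m Y*_{lm}(Ω₁) Y_{lm}(Ω₂), m = −3…3:
  m=-3: Y*=0.08030 - 0.06692j  Y=-0.00517 + 0.00150j  product -0.00031 + 0.00047j
  m=-2: Y*=0.26303 + 0.17384j  Y=-0.05370 + 0.01024j  product -0.01591 - 0.00664j
  m=-1: Y*=-0.11806 + 0.39274j  Y=-0.28114 + 0.02656j  product 0.02276 - 0.11355j
  m=+0: Y*=-0.00373 + 0.00000j  Y=-0.62571 + 0.00000j  product 0.00233 + 0.00000j
  m=+1: Y*=0.11806 + 0.39274j  Y=0.28114 + 0.02656j  product 0.02276 + 0.11355j
  m=+2: Y*=0.26303 - 0.17384j  Y=-0.05370 - 0.01024j  product -0.01591 + 0.00664j
  m=+3: Y*=-0.08030 - 0.06692j  Y=0.00517 + 0.00150j  product -0.00031 - 0.00047j
Accumulated sum 0.01540 + 0.00000j; after 4π/(2l+1) scaling, 0.02765 + 0.00000j ⇒ P_3 = 0.027654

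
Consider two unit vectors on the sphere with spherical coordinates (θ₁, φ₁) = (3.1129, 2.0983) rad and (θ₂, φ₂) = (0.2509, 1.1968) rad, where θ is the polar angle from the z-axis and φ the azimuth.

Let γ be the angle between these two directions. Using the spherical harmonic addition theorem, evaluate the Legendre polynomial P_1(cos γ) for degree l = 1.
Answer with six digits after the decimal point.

Addition theorem: P_1(cos γ) = (4π/3) Σ_m Y*_{lm}(Ω₁) Y_{lm}(Ω₂), m = −1…1:
  m=-1: Y*=-0.004989+0.008564i  Y=+0.031338-0.079848i  product +0.000528+0.000667i
  m=+0: Y*=-0.488401-0.000000i  Y=+0.473304+0.000000i  product -0.231162-0.000000i
  m=+1: Y*=+0.004989+0.008564i  Y=-0.031338-0.079848i  product +0.000528-0.000667i
Σ over m = -0.230107+0.000000i; ×(4π/3) → -0.963871+0.000000i. Real part: -0.963871

-0.963871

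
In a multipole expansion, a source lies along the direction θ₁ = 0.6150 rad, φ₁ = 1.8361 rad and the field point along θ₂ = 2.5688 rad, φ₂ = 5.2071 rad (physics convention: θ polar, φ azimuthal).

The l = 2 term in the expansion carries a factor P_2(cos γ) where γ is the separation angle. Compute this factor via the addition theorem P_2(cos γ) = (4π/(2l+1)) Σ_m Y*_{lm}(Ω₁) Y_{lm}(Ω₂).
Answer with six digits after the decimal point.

0.972875

Summing Y*_{l m}(θ₁,φ₁)·Y_{l m}(θ₂,φ₂) over m ∈ [−2, 2]; prefactor 4π/(2·2+1) = 2.513274:
  m=-2: -0.110903-0.065071i × -0.062312+0.094824i = +0.013081-0.006462i  (running Σ = +0.013081-0.006462i)
  m=-1: -0.095457+0.351322i × -0.167063-0.309689i = +0.124748-0.029131i  (running Σ = +0.137829-0.035593i)
  m=0: +0.315819-0.000000i × +0.352850+0.000000i = +0.111437+0.000000i  (running Σ = +0.249266-0.035593i)
  m=1: +0.095457+0.351322i × +0.167063-0.309689i = +0.124748+0.029131i  (running Σ = +0.374014-0.006462i)
  m=2: -0.110903+0.065071i × -0.062312-0.094824i = +0.013081+0.006462i  (running Σ = +0.387095+0.000000i)
Σ over m = +0.387095+0.000000i; ×(4π/5) → +0.972875+0.000000i. Real part: 0.972875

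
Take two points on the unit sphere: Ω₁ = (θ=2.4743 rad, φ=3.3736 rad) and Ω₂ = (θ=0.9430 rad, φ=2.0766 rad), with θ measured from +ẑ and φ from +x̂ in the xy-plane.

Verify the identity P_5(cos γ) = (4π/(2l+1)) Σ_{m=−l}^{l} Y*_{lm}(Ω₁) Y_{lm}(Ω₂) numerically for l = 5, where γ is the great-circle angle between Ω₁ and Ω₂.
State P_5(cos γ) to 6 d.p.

-0.337119

Addition theorem: P_5(cos γ) = (4π/11) Σ_m Y*_{lm}(Ω₁) Y_{lm}(Ω₂), m = −5…5:
  m=-5: Y*=(-0.016823, -0.038627)  Y=(-0.092662, 0.131855)  product (0.006652, 0.001361)
  m=-4: Y*=(-0.101365, -0.135360)  Y=(-0.161681, -0.332649)  product (-0.028639, 0.055604)
  m=-3: Y*=(-0.286493, -0.239368)  Y=(0.385475, 0.020598)  product (-0.105505, -0.098172)
  m=-2: Y*=(-0.388021, -0.194188)  Y=(-0.012101, 0.019336)  product (0.008450, -0.005153)
  m=-1: Y*=(-0.068786, -0.016252)  Y=(0.167096, 0.301692)  product (-0.006591, -0.023468)
  m=+0: Y*=(0.386429, -0.000000)  Y=(-0.113431, 0.000000)  product (-0.043833, 0.000000)
  m=+1: Y*=(0.068786, -0.016252)  Y=(-0.167096, 0.301692)  product (-0.006591, 0.023468)
  m=+2: Y*=(-0.388021, 0.194188)  Y=(-0.012101, -0.019336)  product (0.008450, 0.005153)
  m=+3: Y*=(0.286493, -0.239368)  Y=(-0.385475, 0.020598)  product (-0.105505, 0.098172)
  m=+4: Y*=(-0.101365, 0.135360)  Y=(-0.161681, 0.332649)  product (-0.028639, -0.055604)
  m=+5: Y*=(0.016823, -0.038627)  Y=(0.092662, 0.131855)  product (0.006652, -0.001361)
Total Σ_m = (-0.295098, -0.000000). Multiply by 1.142397: (-0.337119, -0.000000). P_5(cos γ) = -0.337119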